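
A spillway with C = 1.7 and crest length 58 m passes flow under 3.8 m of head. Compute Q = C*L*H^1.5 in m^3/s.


Q = 1.7 * 58 * 3.8^1.5 = 730.3858 m^3/s


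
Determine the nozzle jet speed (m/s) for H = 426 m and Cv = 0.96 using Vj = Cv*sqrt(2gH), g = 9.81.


Vj = 0.96 * sqrt(2*9.81*426) = 87.7658 m/s


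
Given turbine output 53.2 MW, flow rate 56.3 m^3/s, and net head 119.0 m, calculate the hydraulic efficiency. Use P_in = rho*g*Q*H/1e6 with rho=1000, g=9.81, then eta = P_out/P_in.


P_in = 1000 * 9.81 * 56.3 * 119.0 / 1e6 = 65.7241 MW
eta = 53.2 / 65.7241 = 0.8094


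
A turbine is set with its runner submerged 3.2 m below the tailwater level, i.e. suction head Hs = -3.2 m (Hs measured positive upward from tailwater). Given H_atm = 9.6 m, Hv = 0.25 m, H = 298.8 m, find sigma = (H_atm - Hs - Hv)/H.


sigma = (9.6 - (-3.2) - 0.25) / 298.8 = 0.0420


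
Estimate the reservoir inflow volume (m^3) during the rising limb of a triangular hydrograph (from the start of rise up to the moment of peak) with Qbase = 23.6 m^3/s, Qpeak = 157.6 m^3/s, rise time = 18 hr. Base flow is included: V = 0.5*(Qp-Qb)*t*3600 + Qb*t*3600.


V = 0.5*(157.6 - 23.6)*18*3600 + 23.6*18*3600 = 5.8709e+06 m^3


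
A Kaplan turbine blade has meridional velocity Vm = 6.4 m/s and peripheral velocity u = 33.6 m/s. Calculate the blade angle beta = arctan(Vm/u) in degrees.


beta = arctan(6.4 / 33.6) = 10.7843 degrees


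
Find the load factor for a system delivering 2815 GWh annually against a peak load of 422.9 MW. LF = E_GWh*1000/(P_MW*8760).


LF = 2815 * 1000 / (422.9 * 8760) = 0.7599


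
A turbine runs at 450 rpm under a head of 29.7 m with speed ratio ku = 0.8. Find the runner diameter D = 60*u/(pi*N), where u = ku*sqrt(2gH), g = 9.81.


u = 0.8 * sqrt(2*9.81*29.7) = 19.3116 m/s
D = 60 * 19.3116 / (pi * 450) = 0.8196 m


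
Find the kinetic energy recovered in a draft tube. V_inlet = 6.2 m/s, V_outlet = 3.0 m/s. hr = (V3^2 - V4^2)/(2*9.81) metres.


hr = (6.2^2 - 3.0^2) / (2*9.81) = 1.5005 m


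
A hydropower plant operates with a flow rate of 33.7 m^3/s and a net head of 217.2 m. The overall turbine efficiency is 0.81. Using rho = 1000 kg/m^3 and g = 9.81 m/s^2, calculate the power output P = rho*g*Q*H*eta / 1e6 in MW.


P = 1000 * 9.81 * 33.7 * 217.2 * 0.81 / 1e6 = 58.1626 MW


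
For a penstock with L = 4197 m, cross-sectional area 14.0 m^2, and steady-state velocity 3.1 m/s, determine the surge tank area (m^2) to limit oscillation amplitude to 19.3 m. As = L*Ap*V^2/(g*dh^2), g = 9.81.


As = 4197 * 14.0 * 3.1^2 / (9.81 * 19.3^2) = 154.5279 m^2


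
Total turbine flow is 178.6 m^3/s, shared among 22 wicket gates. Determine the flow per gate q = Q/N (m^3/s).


q = 178.6 / 22 = 8.1182 m^3/s


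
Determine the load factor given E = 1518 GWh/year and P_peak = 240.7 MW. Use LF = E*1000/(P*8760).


LF = 1518 * 1000 / (240.7 * 8760) = 0.7199


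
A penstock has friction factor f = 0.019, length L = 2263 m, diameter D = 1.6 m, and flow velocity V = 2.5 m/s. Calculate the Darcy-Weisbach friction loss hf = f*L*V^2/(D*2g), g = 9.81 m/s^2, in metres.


hf = 0.019 * 2263 * 2.5^2 / (1.6 * 2 * 9.81) = 8.5605 m


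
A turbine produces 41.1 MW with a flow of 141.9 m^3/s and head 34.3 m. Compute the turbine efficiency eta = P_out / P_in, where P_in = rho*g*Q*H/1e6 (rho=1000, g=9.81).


P_in = 1000 * 9.81 * 141.9 * 34.3 / 1e6 = 47.7469 MW
eta = 41.1 / 47.7469 = 0.8608


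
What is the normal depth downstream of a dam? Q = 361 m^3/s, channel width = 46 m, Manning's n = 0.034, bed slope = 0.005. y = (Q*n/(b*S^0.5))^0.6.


y = (361 * 0.034 / (46 * 0.005^0.5))^0.6 = 2.2184 m


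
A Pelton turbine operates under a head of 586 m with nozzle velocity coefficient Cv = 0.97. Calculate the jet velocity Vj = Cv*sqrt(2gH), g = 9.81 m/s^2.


Vj = 0.97 * sqrt(2*9.81*586) = 104.0088 m/s


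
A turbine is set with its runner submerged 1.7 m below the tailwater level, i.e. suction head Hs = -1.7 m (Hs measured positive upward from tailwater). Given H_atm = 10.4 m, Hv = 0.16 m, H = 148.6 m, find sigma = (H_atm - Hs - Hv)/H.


sigma = (10.4 - (-1.7) - 0.16) / 148.6 = 0.0803


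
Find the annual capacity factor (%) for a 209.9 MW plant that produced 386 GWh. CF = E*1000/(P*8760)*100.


CF = 386 * 1000 / (209.9 * 8760) * 100 = 20.9928 %


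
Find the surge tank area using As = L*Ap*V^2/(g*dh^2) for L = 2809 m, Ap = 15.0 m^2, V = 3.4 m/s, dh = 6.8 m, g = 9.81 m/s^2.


As = 2809 * 15.0 * 3.4^2 / (9.81 * 6.8^2) = 1073.7768 m^2


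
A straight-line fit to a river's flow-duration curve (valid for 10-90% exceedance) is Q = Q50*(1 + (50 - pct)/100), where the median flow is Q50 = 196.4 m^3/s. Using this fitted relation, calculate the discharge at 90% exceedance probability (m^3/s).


Q = 196.4 * (1 + (50 - 90)/100) = 117.8400 m^3/s


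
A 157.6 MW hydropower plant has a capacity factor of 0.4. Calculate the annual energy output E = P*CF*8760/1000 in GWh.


E = 157.6 * 0.4 * 8760 / 1000 = 552.2304 GWh


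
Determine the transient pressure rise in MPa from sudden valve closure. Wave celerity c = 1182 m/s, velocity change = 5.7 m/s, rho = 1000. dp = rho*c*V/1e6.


dp = 1000 * 1182 * 5.7 / 1e6 = 6.7374 MPa


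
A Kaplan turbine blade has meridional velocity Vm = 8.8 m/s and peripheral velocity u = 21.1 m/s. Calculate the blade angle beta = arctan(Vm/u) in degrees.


beta = arctan(8.8 / 21.1) = 22.6391 degrees


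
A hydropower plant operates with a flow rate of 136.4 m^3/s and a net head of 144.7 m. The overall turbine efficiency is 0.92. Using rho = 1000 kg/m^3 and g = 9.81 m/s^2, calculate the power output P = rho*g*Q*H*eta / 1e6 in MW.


P = 1000 * 9.81 * 136.4 * 144.7 * 0.92 / 1e6 = 178.1311 MW


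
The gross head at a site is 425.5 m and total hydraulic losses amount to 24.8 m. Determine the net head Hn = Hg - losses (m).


Hn = 425.5 - 24.8 = 400.7000 m


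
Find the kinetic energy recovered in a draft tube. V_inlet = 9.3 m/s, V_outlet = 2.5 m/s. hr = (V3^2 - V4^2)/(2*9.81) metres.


hr = (9.3^2 - 2.5^2) / (2*9.81) = 4.0897 m


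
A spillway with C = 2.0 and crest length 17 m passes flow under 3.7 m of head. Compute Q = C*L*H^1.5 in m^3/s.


Q = 2.0 * 17 * 3.7^1.5 = 241.9811 m^3/s


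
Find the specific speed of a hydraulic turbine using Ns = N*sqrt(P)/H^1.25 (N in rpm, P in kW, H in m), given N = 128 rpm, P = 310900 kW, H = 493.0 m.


Ns = 128 * 310900^0.5 / 493.0^1.25 = 30.7229


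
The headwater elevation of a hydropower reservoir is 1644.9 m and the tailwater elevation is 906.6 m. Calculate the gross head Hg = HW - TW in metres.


Hg = 1644.9 - 906.6 = 738.3000 m


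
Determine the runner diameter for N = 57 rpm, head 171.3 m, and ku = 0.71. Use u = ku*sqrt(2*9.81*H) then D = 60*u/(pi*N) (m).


u = 0.71 * sqrt(2*9.81*171.3) = 41.1611 m/s
D = 60 * 41.1611 / (pi * 57) = 13.7915 m


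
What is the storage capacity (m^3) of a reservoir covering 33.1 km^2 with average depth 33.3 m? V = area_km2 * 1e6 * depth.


V = 33.1 * 1e6 * 33.3 = 1.1022e+09 m^3


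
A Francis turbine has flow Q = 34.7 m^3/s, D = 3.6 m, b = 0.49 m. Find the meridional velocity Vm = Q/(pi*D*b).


Vm = 34.7 / (pi * 3.6 * 0.49) = 6.2615 m/s


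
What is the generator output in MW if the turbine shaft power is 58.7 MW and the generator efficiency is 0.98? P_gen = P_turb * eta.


P_gen = 58.7 * 0.98 = 57.5260 MW


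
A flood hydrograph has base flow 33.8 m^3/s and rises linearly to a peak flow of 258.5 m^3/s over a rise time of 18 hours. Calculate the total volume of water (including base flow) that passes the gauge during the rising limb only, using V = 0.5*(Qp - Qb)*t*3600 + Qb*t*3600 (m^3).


V = 0.5*(258.5 - 33.8)*18*3600 + 33.8*18*3600 = 9.4705e+06 m^3


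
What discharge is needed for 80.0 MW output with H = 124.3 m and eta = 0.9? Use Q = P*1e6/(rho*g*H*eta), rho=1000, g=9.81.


Q = 80.0 * 1e6 / (1000 * 9.81 * 124.3 * 0.9) = 72.8966 m^3/s


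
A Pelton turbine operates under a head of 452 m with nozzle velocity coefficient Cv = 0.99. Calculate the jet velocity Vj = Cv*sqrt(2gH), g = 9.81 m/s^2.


Vj = 0.99 * sqrt(2*9.81*452) = 93.2296 m/s


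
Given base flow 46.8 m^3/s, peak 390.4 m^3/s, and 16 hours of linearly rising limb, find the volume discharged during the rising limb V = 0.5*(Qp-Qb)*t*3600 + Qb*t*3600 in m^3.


V = 0.5*(390.4 - 46.8)*16*3600 + 46.8*16*3600 = 1.2591e+07 m^3


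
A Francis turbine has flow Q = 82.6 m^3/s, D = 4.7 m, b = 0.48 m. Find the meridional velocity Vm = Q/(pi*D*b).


Vm = 82.6 / (pi * 4.7 * 0.48) = 11.6544 m/s


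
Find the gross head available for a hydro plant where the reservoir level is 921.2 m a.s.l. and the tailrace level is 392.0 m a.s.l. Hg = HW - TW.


Hg = 921.2 - 392.0 = 529.2000 m


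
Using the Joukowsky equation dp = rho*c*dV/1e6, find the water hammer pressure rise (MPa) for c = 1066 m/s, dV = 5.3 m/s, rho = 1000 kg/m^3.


dp = 1000 * 1066 * 5.3 / 1e6 = 5.6498 MPa


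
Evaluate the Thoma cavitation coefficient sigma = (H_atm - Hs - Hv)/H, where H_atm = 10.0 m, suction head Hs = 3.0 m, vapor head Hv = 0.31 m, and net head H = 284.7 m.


sigma = (10.0 - 3.0 - 0.31) / 284.7 = 0.0235


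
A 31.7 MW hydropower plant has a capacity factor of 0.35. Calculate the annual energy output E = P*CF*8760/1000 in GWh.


E = 31.7 * 0.35 * 8760 / 1000 = 97.1922 GWh


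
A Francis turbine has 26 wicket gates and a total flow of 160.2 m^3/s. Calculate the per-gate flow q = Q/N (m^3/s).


q = 160.2 / 26 = 6.1615 m^3/s


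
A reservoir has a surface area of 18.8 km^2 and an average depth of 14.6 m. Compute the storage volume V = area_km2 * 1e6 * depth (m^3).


V = 18.8 * 1e6 * 14.6 = 2.7448e+08 m^3


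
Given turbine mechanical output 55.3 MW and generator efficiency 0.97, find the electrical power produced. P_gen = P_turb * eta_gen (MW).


P_gen = 55.3 * 0.97 = 53.6410 MW


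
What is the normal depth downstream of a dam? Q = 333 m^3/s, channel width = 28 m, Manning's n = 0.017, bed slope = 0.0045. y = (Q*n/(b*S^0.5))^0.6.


y = (333 * 0.017 / (28 * 0.0045^0.5))^0.6 = 1.9386 m


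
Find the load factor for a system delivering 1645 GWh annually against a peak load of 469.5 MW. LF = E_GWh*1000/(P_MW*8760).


LF = 1645 * 1000 / (469.5 * 8760) = 0.4000


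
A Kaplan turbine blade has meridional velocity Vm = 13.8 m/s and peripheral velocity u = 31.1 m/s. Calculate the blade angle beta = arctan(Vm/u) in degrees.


beta = arctan(13.8 / 31.1) = 23.9283 degrees


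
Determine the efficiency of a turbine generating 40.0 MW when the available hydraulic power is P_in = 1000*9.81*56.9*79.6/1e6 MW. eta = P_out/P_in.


P_in = 1000 * 9.81 * 56.9 * 79.6 / 1e6 = 44.4318 MW
eta = 40.0 / 44.4318 = 0.9003


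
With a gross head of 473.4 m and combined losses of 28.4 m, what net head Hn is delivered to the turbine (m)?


Hn = 473.4 - 28.4 = 445.0000 m


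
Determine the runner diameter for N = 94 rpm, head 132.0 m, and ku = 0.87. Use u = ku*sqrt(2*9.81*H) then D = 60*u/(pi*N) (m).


u = 0.87 * sqrt(2*9.81*132.0) = 44.2747 m/s
D = 60 * 44.2747 / (pi * 94) = 8.9956 m


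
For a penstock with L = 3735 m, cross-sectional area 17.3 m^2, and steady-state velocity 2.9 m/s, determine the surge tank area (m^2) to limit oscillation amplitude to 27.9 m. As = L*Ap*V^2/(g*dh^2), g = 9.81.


As = 3735 * 17.3 * 2.9^2 / (9.81 * 27.9^2) = 71.1632 m^2


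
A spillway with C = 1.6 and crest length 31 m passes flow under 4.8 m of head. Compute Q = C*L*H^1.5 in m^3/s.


Q = 1.6 * 31 * 4.8^1.5 = 521.6071 m^3/s


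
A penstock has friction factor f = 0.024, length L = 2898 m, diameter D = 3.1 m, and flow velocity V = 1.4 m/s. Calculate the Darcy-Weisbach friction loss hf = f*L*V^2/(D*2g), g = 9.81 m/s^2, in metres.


hf = 0.024 * 2898 * 1.4^2 / (3.1 * 2 * 9.81) = 2.2413 m


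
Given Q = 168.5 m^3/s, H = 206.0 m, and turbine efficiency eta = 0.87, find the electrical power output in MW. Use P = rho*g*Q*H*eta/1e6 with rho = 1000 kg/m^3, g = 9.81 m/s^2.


P = 1000 * 9.81 * 168.5 * 206.0 * 0.87 / 1e6 = 296.2480 MW


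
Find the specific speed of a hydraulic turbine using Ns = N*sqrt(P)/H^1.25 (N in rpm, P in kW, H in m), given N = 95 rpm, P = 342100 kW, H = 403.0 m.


Ns = 95 * 342100^0.5 / 403.0^1.25 = 30.7729


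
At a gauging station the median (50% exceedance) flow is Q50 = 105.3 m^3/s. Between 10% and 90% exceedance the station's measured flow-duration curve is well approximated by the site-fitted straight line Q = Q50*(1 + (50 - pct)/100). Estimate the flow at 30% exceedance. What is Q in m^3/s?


Q = 105.3 * (1 + (50 - 30)/100) = 126.3600 m^3/s


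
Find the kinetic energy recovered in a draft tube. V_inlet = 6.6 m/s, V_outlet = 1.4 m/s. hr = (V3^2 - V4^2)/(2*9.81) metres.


hr = (6.6^2 - 1.4^2) / (2*9.81) = 2.1203 m


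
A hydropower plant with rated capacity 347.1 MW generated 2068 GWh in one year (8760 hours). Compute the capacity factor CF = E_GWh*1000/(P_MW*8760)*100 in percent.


CF = 2068 * 1000 / (347.1 * 8760) * 100 = 68.0130 %


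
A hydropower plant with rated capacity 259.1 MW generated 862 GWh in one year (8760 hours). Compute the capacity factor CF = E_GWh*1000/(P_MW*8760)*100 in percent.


CF = 862 * 1000 / (259.1 * 8760) * 100 = 37.9783 %


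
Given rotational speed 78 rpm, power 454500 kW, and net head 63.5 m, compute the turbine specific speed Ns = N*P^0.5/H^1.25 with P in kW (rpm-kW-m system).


Ns = 78 * 454500^0.5 / 63.5^1.25 = 293.3556


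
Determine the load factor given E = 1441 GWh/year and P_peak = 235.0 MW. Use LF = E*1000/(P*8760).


LF = 1441 * 1000 / (235.0 * 8760) = 0.7000


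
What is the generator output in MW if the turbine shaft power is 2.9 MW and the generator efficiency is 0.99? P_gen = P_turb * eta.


P_gen = 2.9 * 0.99 = 2.8710 MW


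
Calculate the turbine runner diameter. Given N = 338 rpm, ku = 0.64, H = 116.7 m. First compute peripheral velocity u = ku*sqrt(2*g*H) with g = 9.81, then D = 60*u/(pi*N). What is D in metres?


u = 0.64 * sqrt(2*9.81*116.7) = 30.6242 m/s
D = 60 * 30.6242 / (pi * 338) = 1.7304 m


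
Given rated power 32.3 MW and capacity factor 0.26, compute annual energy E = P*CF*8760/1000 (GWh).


E = 32.3 * 0.26 * 8760 / 1000 = 73.5665 GWh


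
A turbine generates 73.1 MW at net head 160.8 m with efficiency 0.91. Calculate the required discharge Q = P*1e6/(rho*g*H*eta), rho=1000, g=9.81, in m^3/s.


Q = 73.1 * 1e6 / (1000 * 9.81 * 160.8 * 0.91) = 50.9238 m^3/s


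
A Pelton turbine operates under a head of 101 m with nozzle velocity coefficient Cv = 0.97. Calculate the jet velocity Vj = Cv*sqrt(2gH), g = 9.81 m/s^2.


Vj = 0.97 * sqrt(2*9.81*101) = 43.1799 m/s


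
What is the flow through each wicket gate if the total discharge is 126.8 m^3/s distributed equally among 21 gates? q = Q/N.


q = 126.8 / 21 = 6.0381 m^3/s


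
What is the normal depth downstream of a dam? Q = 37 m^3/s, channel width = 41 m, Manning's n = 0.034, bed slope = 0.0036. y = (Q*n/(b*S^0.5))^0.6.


y = (37 * 0.034 / (41 * 0.0036^0.5))^0.6 = 0.6687 m


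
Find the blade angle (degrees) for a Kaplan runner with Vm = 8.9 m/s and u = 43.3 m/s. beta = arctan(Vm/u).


beta = arctan(8.9 / 43.3) = 11.6150 degrees


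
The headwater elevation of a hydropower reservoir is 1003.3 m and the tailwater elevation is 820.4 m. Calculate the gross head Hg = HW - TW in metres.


Hg = 1003.3 - 820.4 = 182.9000 m


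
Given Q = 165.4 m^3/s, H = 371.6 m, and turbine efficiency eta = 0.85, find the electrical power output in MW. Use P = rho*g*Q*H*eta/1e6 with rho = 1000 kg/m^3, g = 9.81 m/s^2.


P = 1000 * 9.81 * 165.4 * 371.6 * 0.85 / 1e6 = 512.5062 MW


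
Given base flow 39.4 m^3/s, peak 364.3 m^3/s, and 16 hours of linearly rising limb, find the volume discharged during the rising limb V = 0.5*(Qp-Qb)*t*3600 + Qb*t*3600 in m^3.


V = 0.5*(364.3 - 39.4)*16*3600 + 39.4*16*3600 = 1.1627e+07 m^3


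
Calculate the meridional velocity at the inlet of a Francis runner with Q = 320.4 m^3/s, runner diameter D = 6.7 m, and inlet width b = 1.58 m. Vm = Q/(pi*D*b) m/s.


Vm = 320.4 / (pi * 6.7 * 1.58) = 9.6341 m/s


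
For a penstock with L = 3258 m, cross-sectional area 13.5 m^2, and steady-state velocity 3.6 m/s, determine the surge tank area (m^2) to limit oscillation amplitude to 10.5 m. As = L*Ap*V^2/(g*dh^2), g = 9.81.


As = 3258 * 13.5 * 3.6^2 / (9.81 * 10.5^2) = 527.0384 m^2


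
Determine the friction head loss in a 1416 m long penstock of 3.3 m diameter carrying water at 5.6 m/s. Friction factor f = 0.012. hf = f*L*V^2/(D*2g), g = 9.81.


hf = 0.012 * 1416 * 5.6^2 / (3.3 * 2 * 9.81) = 8.2301 m


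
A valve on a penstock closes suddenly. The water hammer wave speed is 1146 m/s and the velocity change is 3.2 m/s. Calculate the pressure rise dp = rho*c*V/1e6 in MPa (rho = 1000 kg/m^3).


dp = 1000 * 1146 * 3.2 / 1e6 = 3.6672 MPa


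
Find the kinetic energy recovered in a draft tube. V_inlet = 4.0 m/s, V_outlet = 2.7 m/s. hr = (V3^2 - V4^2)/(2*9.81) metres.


hr = (4.0^2 - 2.7^2) / (2*9.81) = 0.4439 m


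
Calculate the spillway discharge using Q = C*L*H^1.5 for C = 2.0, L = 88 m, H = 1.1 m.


Q = 2.0 * 88 * 1.1^1.5 = 203.0494 m^3/s


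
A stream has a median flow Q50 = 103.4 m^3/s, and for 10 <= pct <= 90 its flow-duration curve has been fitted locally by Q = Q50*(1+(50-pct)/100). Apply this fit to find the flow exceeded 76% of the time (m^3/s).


Q = 103.4 * (1 + (50 - 76)/100) = 76.5160 m^3/s


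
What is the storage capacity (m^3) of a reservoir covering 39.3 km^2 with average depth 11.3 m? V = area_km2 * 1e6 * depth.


V = 39.3 * 1e6 * 11.3 = 4.4409e+08 m^3


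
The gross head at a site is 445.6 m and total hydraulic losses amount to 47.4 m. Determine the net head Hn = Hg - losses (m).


Hn = 445.6 - 47.4 = 398.2000 m


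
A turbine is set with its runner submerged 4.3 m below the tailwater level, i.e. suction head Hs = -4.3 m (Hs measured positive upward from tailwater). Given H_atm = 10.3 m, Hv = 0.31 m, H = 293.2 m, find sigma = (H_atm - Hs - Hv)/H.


sigma = (10.3 - (-4.3) - 0.31) / 293.2 = 0.0487


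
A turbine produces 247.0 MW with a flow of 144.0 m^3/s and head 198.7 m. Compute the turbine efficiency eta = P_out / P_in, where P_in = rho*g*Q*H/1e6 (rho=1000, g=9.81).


P_in = 1000 * 9.81 * 144.0 * 198.7 / 1e6 = 280.6916 MW
eta = 247.0 / 280.6916 = 0.8800


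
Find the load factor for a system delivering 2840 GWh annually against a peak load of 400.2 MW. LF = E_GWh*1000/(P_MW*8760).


LF = 2840 * 1000 / (400.2 * 8760) = 0.8101


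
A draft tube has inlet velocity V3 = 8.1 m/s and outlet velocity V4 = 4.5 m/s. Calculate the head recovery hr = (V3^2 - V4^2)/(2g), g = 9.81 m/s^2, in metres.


hr = (8.1^2 - 4.5^2) / (2*9.81) = 2.3119 m


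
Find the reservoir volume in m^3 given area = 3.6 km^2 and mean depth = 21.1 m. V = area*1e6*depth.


V = 3.6 * 1e6 * 21.1 = 7.5960e+07 m^3


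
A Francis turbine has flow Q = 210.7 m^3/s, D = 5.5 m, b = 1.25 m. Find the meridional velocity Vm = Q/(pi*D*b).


Vm = 210.7 / (pi * 5.5 * 1.25) = 9.7553 m/s


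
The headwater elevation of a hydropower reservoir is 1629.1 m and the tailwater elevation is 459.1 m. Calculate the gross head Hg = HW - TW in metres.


Hg = 1629.1 - 459.1 = 1170.0000 m


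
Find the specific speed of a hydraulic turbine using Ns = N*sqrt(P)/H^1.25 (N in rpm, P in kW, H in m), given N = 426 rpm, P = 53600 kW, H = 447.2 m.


Ns = 426 * 53600^0.5 / 447.2^1.25 = 47.9584


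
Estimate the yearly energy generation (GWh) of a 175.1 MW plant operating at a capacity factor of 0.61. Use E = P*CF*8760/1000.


E = 175.1 * 0.61 * 8760 / 1000 = 935.6644 GWh


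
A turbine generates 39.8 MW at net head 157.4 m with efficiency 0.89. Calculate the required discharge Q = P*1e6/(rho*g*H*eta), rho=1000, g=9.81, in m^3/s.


Q = 39.8 * 1e6 / (1000 * 9.81 * 157.4 * 0.89) = 28.9614 m^3/s


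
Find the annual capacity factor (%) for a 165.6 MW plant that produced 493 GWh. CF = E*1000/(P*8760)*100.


CF = 493 * 1000 / (165.6 * 8760) * 100 = 33.9846 %


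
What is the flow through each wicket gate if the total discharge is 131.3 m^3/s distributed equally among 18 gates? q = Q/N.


q = 131.3 / 18 = 7.2944 m^3/s


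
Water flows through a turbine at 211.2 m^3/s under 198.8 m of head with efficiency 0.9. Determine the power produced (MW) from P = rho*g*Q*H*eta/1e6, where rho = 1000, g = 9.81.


P = 1000 * 9.81 * 211.2 * 198.8 * 0.9 / 1e6 = 370.6993 MW


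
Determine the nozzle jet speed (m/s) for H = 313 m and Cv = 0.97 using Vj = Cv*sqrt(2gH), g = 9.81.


Vj = 0.97 * sqrt(2*9.81*313) = 76.0140 m/s


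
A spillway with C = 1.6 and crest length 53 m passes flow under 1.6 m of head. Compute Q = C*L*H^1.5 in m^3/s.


Q = 1.6 * 53 * 1.6^1.5 = 171.6231 m^3/s


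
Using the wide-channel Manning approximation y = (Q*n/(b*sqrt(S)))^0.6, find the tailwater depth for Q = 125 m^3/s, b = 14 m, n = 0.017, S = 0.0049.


y = (125 * 0.017 / (14 * 0.0049^0.5))^0.6 = 1.5910 m


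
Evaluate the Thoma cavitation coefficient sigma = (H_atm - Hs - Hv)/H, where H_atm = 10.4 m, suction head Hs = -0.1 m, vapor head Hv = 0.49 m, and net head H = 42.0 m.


sigma = (10.4 - (-0.1) - 0.49) / 42.0 = 0.2383


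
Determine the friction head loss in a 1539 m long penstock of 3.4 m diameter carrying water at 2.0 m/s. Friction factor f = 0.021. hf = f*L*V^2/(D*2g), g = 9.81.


hf = 0.021 * 1539 * 2.0^2 / (3.4 * 2 * 9.81) = 1.9379 m


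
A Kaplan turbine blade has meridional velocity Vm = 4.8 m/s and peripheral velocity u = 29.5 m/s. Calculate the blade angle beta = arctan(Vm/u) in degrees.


beta = arctan(4.8 / 29.5) = 9.2417 degrees


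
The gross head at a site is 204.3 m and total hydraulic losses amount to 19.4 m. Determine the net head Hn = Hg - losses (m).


Hn = 204.3 - 19.4 = 184.9000 m


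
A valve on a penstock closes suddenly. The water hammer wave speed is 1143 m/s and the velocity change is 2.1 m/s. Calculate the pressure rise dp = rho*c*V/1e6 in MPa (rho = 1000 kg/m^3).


dp = 1000 * 1143 * 2.1 / 1e6 = 2.4003 MPa


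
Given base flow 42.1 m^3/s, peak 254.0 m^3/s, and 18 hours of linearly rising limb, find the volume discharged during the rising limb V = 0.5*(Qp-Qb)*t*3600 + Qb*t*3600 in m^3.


V = 0.5*(254.0 - 42.1)*18*3600 + 42.1*18*3600 = 9.5936e+06 m^3


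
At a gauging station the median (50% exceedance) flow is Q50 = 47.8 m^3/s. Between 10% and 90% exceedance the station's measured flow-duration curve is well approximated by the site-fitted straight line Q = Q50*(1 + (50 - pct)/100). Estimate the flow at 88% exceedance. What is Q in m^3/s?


Q = 47.8 * (1 + (50 - 88)/100) = 29.6360 m^3/s


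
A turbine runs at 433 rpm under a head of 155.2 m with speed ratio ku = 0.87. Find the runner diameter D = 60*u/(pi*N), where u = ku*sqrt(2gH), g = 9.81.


u = 0.87 * sqrt(2*9.81*155.2) = 48.0081 m/s
D = 60 * 48.0081 / (pi * 433) = 2.1175 m


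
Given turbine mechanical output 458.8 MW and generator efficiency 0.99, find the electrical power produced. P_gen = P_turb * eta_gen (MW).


P_gen = 458.8 * 0.99 = 454.2120 MW


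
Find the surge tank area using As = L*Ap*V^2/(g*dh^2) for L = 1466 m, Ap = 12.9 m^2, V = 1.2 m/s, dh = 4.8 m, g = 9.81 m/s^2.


As = 1466 * 12.9 * 1.2^2 / (9.81 * 4.8^2) = 120.4855 m^2


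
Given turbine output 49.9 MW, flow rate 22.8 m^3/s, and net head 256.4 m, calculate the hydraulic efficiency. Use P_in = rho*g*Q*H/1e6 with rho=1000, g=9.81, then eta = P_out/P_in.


P_in = 1000 * 9.81 * 22.8 * 256.4 / 1e6 = 57.3485 MW
eta = 49.9 / 57.3485 = 0.8701


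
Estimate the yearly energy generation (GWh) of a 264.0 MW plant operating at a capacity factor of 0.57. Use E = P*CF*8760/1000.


E = 264.0 * 0.57 * 8760 / 1000 = 1318.2048 GWh


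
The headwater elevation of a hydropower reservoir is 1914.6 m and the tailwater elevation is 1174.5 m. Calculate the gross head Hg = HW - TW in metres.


Hg = 1914.6 - 1174.5 = 740.1000 m


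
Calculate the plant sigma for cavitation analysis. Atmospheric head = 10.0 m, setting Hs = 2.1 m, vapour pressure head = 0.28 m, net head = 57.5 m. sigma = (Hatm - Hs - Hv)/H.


sigma = (10.0 - 2.1 - 0.28) / 57.5 = 0.1325


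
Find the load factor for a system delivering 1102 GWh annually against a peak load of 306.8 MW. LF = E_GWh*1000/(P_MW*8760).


LF = 1102 * 1000 / (306.8 * 8760) = 0.4100


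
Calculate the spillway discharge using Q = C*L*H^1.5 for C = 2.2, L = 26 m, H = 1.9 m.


Q = 2.2 * 26 * 1.9^1.5 = 149.8050 m^3/s


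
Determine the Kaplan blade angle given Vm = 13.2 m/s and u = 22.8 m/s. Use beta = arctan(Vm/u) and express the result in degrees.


beta = arctan(13.2 / 22.8) = 30.0686 degrees


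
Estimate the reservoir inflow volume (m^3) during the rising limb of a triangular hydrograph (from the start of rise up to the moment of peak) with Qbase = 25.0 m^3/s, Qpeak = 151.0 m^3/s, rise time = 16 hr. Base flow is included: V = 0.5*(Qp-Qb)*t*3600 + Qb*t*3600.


V = 0.5*(151.0 - 25.0)*16*3600 + 25.0*16*3600 = 5.0688e+06 m^3


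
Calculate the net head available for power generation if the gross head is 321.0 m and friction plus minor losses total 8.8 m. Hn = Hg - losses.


Hn = 321.0 - 8.8 = 312.2000 m


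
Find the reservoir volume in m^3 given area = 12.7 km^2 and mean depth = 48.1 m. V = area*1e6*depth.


V = 12.7 * 1e6 * 48.1 = 6.1087e+08 m^3


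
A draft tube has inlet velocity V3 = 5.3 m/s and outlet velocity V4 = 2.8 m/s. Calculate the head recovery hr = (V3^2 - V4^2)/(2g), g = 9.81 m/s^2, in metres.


hr = (5.3^2 - 2.8^2) / (2*9.81) = 1.0321 m


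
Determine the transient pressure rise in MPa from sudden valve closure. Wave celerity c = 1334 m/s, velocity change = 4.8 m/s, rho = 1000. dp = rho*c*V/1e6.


dp = 1000 * 1334 * 4.8 / 1e6 = 6.4032 MPa


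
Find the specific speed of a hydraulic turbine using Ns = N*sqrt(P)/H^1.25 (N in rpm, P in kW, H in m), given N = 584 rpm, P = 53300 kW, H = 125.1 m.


Ns = 584 * 53300^0.5 / 125.1^1.25 = 322.2588


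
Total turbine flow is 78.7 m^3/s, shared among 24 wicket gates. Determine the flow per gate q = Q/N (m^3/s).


q = 78.7 / 24 = 3.2792 m^3/s


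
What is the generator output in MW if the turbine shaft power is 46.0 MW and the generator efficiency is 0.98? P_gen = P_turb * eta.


P_gen = 46.0 * 0.98 = 45.0800 MW


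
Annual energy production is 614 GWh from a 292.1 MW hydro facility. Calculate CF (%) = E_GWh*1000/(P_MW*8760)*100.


CF = 614 * 1000 / (292.1 * 8760) * 100 = 23.9957 %


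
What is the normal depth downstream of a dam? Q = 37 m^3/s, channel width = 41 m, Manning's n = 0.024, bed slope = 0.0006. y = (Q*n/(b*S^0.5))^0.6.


y = (37 * 0.024 / (41 * 0.0006^0.5))^0.6 = 0.9288 m


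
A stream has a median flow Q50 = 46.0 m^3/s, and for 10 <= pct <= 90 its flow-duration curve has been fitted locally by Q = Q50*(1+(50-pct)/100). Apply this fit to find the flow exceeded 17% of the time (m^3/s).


Q = 46.0 * (1 + (50 - 17)/100) = 61.1800 m^3/s


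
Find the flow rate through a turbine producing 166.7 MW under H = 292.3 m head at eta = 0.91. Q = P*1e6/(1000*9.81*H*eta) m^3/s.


Q = 166.7 * 1e6 / (1000 * 9.81 * 292.3 * 0.91) = 63.8846 m^3/s


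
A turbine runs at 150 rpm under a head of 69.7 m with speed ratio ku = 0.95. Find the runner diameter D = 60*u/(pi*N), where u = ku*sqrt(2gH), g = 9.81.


u = 0.95 * sqrt(2*9.81*69.7) = 35.1309 m/s
D = 60 * 35.1309 / (pi * 150) = 4.4730 m


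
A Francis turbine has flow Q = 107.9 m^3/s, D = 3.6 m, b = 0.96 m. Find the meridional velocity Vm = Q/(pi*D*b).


Vm = 107.9 / (pi * 3.6 * 0.96) = 9.9380 m/s


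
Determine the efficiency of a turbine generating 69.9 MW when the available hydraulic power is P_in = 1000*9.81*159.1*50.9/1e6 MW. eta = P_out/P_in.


P_in = 1000 * 9.81 * 159.1 * 50.9 / 1e6 = 79.4432 MW
eta = 69.9 / 79.4432 = 0.8799


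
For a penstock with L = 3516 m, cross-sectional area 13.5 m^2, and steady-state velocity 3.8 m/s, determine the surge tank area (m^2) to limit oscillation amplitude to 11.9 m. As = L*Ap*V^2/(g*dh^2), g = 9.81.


As = 3516 * 13.5 * 3.8^2 / (9.81 * 11.9^2) = 493.3861 m^2


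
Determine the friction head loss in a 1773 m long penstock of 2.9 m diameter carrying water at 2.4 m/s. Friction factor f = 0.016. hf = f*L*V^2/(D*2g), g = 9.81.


hf = 0.016 * 1773 * 2.4^2 / (2.9 * 2 * 9.81) = 2.8718 m


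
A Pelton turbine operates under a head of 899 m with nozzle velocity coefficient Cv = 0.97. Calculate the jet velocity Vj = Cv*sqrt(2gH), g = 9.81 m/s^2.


Vj = 0.97 * sqrt(2*9.81*899) = 128.8253 m/s


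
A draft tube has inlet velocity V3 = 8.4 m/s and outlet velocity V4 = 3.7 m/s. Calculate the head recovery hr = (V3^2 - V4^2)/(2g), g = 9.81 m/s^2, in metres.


hr = (8.4^2 - 3.7^2) / (2*9.81) = 2.8986 m


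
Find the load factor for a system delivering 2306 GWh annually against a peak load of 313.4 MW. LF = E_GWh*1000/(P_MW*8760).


LF = 2306 * 1000 / (313.4 * 8760) = 0.8400


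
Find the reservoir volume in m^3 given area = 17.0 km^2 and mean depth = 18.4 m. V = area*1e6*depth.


V = 17.0 * 1e6 * 18.4 = 3.1280e+08 m^3


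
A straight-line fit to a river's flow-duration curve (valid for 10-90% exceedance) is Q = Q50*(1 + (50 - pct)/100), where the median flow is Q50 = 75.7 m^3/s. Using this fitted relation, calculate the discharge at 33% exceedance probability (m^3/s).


Q = 75.7 * (1 + (50 - 33)/100) = 88.5690 m^3/s


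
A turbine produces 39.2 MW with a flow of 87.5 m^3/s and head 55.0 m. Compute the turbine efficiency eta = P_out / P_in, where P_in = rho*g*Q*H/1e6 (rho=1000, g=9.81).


P_in = 1000 * 9.81 * 87.5 * 55.0 / 1e6 = 47.2106 MW
eta = 39.2 / 47.2106 = 0.8303


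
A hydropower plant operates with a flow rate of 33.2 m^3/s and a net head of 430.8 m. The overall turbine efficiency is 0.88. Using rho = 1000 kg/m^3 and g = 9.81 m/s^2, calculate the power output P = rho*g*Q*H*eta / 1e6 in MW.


P = 1000 * 9.81 * 33.2 * 430.8 * 0.88 / 1e6 = 123.4711 MW


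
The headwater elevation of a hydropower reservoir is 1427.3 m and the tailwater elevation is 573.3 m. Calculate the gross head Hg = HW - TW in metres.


Hg = 1427.3 - 573.3 = 854.0000 m


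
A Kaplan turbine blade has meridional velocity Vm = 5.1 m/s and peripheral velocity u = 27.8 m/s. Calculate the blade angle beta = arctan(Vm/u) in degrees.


beta = arctan(5.1 / 27.8) = 10.3955 degrees


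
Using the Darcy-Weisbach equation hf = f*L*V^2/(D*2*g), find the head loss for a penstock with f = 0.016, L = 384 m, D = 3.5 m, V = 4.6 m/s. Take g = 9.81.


hf = 0.016 * 384 * 4.6^2 / (3.5 * 2 * 9.81) = 1.8932 m


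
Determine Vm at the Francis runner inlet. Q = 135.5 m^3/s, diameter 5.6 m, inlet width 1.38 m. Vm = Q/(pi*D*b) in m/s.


Vm = 135.5 / (pi * 5.6 * 1.38) = 5.5811 m/s


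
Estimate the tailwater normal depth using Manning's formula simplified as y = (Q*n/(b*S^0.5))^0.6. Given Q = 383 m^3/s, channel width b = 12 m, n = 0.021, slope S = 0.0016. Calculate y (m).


y = (383 * 0.021 / (12 * 0.0016^0.5))^0.6 = 5.4263 m


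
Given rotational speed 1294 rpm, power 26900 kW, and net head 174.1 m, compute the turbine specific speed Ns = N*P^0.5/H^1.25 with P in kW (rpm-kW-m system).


Ns = 1294 * 26900^0.5 / 174.1^1.25 = 335.5923


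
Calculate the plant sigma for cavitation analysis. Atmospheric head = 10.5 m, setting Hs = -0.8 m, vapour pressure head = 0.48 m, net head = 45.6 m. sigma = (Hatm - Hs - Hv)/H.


sigma = (10.5 - (-0.8) - 0.48) / 45.6 = 0.2373


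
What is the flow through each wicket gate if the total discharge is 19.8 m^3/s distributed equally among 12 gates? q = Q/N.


q = 19.8 / 12 = 1.6500 m^3/s


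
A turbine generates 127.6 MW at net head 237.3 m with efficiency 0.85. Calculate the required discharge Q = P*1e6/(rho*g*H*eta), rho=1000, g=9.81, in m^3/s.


Q = 127.6 * 1e6 / (1000 * 9.81 * 237.3 * 0.85) = 64.4859 m^3/s


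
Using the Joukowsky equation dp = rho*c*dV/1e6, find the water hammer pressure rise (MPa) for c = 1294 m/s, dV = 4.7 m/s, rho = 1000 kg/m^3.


dp = 1000 * 1294 * 4.7 / 1e6 = 6.0818 MPa


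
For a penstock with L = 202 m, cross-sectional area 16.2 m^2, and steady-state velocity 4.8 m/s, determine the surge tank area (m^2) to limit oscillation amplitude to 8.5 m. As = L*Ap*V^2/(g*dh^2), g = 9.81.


As = 202 * 16.2 * 4.8^2 / (9.81 * 8.5^2) = 106.3756 m^2


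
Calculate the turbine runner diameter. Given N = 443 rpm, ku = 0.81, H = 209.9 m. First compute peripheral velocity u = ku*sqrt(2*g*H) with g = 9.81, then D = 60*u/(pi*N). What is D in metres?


u = 0.81 * sqrt(2*9.81*209.9) = 51.9805 m/s
D = 60 * 51.9805 / (pi * 443) = 2.2410 m


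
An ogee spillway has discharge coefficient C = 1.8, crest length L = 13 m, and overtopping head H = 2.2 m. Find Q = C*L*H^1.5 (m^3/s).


Q = 1.8 * 13 * 2.2^1.5 = 76.3572 m^3/s


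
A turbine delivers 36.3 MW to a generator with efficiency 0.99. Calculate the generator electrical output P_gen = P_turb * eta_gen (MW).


P_gen = 36.3 * 0.99 = 35.9370 MW


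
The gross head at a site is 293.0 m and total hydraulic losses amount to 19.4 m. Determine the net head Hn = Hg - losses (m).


Hn = 293.0 - 19.4 = 273.6000 m


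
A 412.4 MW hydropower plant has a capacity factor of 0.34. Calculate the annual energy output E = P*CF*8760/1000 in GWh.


E = 412.4 * 0.34 * 8760 / 1000 = 1228.2922 GWh


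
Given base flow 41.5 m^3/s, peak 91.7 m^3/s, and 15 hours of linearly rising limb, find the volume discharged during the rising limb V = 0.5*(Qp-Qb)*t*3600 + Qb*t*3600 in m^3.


V = 0.5*(91.7 - 41.5)*15*3600 + 41.5*15*3600 = 3.5964e+06 m^3


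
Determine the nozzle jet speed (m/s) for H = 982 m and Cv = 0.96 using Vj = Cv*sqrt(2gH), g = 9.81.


Vj = 0.96 * sqrt(2*9.81*982) = 133.2528 m/s


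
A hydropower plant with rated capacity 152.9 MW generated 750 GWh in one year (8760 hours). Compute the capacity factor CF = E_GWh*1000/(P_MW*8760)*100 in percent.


CF = 750 * 1000 / (152.9 * 8760) * 100 = 55.9951 %


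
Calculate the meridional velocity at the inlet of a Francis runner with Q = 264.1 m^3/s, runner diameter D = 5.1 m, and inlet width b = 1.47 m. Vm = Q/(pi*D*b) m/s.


Vm = 264.1 / (pi * 5.1 * 1.47) = 11.2132 m/s


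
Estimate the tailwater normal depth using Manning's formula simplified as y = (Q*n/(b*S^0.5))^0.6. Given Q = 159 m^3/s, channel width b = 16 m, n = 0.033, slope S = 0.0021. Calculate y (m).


y = (159 * 0.033 / (16 * 0.0021^0.5))^0.6 = 3.2569 m


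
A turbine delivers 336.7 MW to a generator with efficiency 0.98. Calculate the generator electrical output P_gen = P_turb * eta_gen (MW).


P_gen = 336.7 * 0.98 = 329.9660 MW


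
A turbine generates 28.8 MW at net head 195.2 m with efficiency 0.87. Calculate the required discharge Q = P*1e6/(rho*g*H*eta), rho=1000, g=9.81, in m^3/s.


Q = 28.8 * 1e6 / (1000 * 9.81 * 195.2 * 0.87) = 17.2872 m^3/s


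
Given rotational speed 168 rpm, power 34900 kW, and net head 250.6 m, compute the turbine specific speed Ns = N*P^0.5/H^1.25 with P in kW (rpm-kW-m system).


Ns = 168 * 34900^0.5 / 250.6^1.25 = 31.4772


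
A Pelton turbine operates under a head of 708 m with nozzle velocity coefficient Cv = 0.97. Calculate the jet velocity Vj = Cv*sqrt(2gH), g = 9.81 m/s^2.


Vj = 0.97 * sqrt(2*9.81*708) = 114.3241 m/s


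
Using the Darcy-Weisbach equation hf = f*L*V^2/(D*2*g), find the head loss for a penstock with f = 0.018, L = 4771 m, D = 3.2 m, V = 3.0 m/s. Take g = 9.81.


hf = 0.018 * 4771 * 3.0^2 / (3.2 * 2 * 9.81) = 12.3105 m


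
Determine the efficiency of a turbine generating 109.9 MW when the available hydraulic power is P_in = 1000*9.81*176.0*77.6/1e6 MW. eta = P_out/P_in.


P_in = 1000 * 9.81 * 176.0 * 77.6 / 1e6 = 133.9811 MW
eta = 109.9 / 133.9811 = 0.8203


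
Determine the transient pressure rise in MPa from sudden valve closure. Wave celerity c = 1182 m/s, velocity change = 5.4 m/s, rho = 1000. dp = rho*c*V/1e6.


dp = 1000 * 1182 * 5.4 / 1e6 = 6.3828 MPa


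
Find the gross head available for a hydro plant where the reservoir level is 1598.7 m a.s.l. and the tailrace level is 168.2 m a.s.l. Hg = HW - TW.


Hg = 1598.7 - 168.2 = 1430.5000 m


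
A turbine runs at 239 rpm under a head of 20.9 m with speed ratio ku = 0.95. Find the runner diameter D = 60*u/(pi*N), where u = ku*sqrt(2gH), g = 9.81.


u = 0.95 * sqrt(2*9.81*20.9) = 19.2374 m/s
D = 60 * 19.2374 / (pi * 239) = 1.5373 m


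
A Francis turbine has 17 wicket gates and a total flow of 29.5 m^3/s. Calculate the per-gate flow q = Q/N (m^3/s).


q = 29.5 / 17 = 1.7353 m^3/s


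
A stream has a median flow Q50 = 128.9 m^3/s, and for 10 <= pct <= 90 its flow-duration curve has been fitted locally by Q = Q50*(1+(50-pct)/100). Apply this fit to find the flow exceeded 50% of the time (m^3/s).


Q = 128.9 * (1 + (50 - 50)/100) = 128.9000 m^3/s


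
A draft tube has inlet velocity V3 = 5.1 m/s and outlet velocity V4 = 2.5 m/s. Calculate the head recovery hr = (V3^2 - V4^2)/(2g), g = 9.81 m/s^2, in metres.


hr = (5.1^2 - 2.5^2) / (2*9.81) = 1.0071 m


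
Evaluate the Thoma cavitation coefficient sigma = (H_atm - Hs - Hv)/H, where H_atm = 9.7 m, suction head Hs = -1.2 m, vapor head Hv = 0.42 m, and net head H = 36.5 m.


sigma = (9.7 - (-1.2) - 0.42) / 36.5 = 0.2871


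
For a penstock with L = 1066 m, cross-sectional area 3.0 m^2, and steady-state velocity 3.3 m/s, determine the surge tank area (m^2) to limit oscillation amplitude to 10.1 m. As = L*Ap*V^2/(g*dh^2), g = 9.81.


As = 1066 * 3.0 * 3.3^2 / (9.81 * 10.1^2) = 34.8012 m^2


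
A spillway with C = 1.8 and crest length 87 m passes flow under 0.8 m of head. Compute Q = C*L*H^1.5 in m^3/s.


Q = 1.8 * 87 * 0.8^1.5 = 112.0538 m^3/s


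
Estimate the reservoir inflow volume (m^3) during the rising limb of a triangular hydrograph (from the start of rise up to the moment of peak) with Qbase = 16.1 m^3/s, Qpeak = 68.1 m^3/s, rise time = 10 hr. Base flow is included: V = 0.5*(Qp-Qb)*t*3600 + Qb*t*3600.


V = 0.5*(68.1 - 16.1)*10*3600 + 16.1*10*3600 = 1.5156e+06 m^3


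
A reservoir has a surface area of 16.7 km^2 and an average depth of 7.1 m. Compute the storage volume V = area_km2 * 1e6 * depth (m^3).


V = 16.7 * 1e6 * 7.1 = 1.1857e+08 m^3


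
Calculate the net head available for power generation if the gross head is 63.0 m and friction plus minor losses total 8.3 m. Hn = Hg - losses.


Hn = 63.0 - 8.3 = 54.7000 m


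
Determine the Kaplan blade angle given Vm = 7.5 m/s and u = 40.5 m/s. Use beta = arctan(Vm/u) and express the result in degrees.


beta = arctan(7.5 / 40.5) = 10.4915 degrees


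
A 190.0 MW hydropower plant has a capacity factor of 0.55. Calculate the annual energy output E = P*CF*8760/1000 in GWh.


E = 190.0 * 0.55 * 8760 / 1000 = 915.4200 GWh


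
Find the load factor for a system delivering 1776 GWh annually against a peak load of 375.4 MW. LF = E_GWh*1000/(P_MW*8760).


LF = 1776 * 1000 / (375.4 * 8760) = 0.5401


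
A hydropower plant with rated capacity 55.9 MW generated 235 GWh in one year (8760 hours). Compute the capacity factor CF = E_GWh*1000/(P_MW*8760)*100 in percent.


CF = 235 * 1000 / (55.9 * 8760) * 100 = 47.9901 %


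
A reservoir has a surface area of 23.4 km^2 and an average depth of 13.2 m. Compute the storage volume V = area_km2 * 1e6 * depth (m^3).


V = 23.4 * 1e6 * 13.2 = 3.0888e+08 m^3
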